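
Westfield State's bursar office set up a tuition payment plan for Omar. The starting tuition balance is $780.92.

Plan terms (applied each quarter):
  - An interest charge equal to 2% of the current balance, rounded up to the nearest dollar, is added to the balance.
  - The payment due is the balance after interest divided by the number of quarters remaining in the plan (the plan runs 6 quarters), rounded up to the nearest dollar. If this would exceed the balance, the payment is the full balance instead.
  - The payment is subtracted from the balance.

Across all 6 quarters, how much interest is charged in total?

$59.00

Quarter 1: $780.92 +$16.00 interest = $796.92; pay $133.00 → $663.92
Quarter 2: $663.92 +$14.00 interest = $677.92; pay $136.00 → $541.92
Quarter 3: $541.92 +$11.00 interest = $552.92; pay $139.00 → $413.92
Quarter 4: $413.92 +$9.00 interest = $422.92; pay $141.00 → $281.92
Quarter 5: $281.92 +$6.00 interest = $287.92; pay $144.00 → $143.92
Quarter 6: $143.92 +$3.00 interest = $146.92; pay $146.92 → $0.00
Total interest: $16.00 + $14.00 + $11.00 + $9.00 + $6.00 + $3.00 = $59.00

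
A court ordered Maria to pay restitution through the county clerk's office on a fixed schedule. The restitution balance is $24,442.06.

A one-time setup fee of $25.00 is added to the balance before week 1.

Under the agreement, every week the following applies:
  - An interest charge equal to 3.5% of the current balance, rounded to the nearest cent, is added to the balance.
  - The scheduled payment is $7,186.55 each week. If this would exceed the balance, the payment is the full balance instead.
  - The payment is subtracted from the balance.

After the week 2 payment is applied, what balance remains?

$11,585.10

Week 1: opening $24,467.06; interest $856.35 → $25,323.41; payment $7,186.55; balance $18,136.86
Week 2: opening $18,136.86; interest $634.79 → $18,771.65; payment $7,186.55; balance $11,585.10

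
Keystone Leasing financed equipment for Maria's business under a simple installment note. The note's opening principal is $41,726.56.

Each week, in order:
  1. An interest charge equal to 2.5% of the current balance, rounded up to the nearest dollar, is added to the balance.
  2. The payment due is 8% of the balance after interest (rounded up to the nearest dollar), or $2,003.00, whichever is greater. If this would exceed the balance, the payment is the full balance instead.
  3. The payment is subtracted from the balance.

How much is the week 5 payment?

Week 1: $41,726.56 +$1,044.00 interest = $42,770.56; pay $3,422.00 → $39,348.56
Week 2: $39,348.56 +$984.00 interest = $40,332.56; pay $3,227.00 → $37,105.56
Week 3: $37,105.56 +$928.00 interest = $38,033.56; pay $3,043.00 → $34,990.56
Week 4: $34,990.56 +$875.00 interest = $35,865.56; pay $2,870.00 → $32,995.56
Week 5: $32,995.56 +$825.00 interest = $33,820.56; pay $2,706.00 → $31,114.56

$2,706.00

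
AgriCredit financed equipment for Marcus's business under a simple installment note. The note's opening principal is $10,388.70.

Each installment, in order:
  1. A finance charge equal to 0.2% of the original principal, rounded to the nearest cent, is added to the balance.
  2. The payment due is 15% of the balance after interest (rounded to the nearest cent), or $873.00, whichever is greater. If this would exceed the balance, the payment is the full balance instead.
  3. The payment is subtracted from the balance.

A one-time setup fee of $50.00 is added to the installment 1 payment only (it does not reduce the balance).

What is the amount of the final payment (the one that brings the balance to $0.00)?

Installment 1: opening $10,388.70; interest $20.78 → $10,409.48; payment $1,561.42 (+ $50.00 fee); balance $8,848.06
Installment 2: opening $8,848.06; interest $20.78 → $8,868.84; payment $1,330.33; balance $7,538.51
Installment 3: opening $7,538.51; interest $20.78 → $7,559.29; payment $1,133.89; balance $6,425.40
Installment 4: opening $6,425.40; interest $20.78 → $6,446.18; payment $966.93; balance $5,479.25
Installment 5: opening $5,479.25; interest $20.78 → $5,500.03; payment $873.00; balance $4,627.03
Installment 6: opening $4,627.03; interest $20.78 → $4,647.81; payment $873.00; balance $3,774.81
Installment 7: opening $3,774.81; interest $20.78 → $3,795.59; payment $873.00; balance $2,922.59
Installment 8: opening $2,922.59; interest $20.78 → $2,943.37; payment $873.00; balance $2,070.37
Installment 9: opening $2,070.37; interest $20.78 → $2,091.15; payment $873.00; balance $1,218.15
Installment 10: opening $1,218.15; interest $20.78 → $1,238.93; payment $873.00; balance $365.93
Installment 11: opening $365.93; interest $20.78 → $386.71; payment $386.71; balance $0.00

$386.71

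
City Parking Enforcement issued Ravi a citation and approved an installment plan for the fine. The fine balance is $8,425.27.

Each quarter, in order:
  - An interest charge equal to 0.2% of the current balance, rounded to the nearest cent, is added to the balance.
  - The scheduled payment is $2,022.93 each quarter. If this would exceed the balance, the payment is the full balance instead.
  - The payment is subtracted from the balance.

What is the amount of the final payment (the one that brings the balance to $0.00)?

$377.60

Quarter 1: $8,425.27 +$16.85 interest = $8,442.12; pay $2,022.93 → $6,419.19
Quarter 2: $6,419.19 +$12.84 interest = $6,432.03; pay $2,022.93 → $4,409.10
Quarter 3: $4,409.10 +$8.82 interest = $4,417.92; pay $2,022.93 → $2,394.99
Quarter 4: $2,394.99 +$4.79 interest = $2,399.78; pay $2,022.93 → $376.85
Quarter 5: $376.85 +$0.75 interest = $377.60; pay $377.60 → $0.00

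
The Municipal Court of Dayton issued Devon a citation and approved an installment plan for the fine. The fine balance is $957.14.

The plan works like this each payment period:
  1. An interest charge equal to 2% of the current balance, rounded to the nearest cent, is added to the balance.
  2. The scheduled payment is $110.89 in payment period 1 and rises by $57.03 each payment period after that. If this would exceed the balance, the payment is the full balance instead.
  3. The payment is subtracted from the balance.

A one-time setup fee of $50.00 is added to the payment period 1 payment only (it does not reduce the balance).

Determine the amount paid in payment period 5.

$236.87

Payment period 1: opening $957.14; interest $19.14 → $976.28; payment $110.89 (+ $50.00 fee); balance $865.39
Payment period 2: opening $865.39; interest $17.31 → $882.70; payment $167.92; balance $714.78
Payment period 3: opening $714.78; interest $14.30 → $729.08; payment $224.95; balance $504.13
Payment period 4: opening $504.13; interest $10.08 → $514.21; payment $281.98; balance $232.23
Payment period 5: opening $232.23; interest $4.64 → $236.87; payment $236.87; balance $0.00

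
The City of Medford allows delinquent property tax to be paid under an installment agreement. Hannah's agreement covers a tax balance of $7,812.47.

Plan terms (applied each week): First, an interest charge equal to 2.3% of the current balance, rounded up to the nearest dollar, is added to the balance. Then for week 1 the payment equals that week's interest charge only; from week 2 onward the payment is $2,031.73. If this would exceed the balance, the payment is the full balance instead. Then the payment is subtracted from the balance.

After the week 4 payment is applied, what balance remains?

Week 1: opening $7,812.47; interest $180.00 → $7,992.47; payment $180.00; balance $7,812.47
Week 2: opening $7,812.47; interest $180.00 → $7,992.47; payment $2,031.73; balance $5,960.74
Week 3: opening $5,960.74; interest $138.00 → $6,098.74; payment $2,031.73; balance $4,067.01
Week 4: opening $4,067.01; interest $94.00 → $4,161.01; payment $2,031.73; balance $2,129.28

$2,129.28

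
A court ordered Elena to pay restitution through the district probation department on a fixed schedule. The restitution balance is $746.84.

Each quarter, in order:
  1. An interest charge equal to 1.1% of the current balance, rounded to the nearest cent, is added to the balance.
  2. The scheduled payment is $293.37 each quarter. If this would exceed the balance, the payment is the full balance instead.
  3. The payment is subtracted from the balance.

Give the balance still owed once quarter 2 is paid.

$173.40

Quarter 1: opening $746.84; interest $8.22 → $755.06; payment $293.37; balance $461.69
Quarter 2: opening $461.69; interest $5.08 → $466.77; payment $293.37; balance $173.40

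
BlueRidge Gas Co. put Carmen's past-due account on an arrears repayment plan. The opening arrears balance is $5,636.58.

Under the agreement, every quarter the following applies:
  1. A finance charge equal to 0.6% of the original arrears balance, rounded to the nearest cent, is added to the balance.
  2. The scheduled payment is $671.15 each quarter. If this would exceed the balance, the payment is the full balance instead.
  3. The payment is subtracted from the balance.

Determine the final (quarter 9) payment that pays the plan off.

$571.76

# | Opening | Interest | Payment | End bal
1 | $5,636.58 | $33.82 | $671.15 | $4,999.25
2 | $4,999.25 | $33.82 | $671.15 | $4,361.92
3 | $4,361.92 | $33.82 | $671.15 | $3,724.59
4 | $3,724.59 | $33.82 | $671.15 | $3,087.26
5 | $3,087.26 | $33.82 | $671.15 | $2,449.93
6 | $2,449.93 | $33.82 | $671.15 | $1,812.60
7 | $1,812.60 | $33.82 | $671.15 | $1,175.27
8 | $1,175.27 | $33.82 | $671.15 | $537.94
9 | $537.94 | $33.82 | $571.76 | $0.00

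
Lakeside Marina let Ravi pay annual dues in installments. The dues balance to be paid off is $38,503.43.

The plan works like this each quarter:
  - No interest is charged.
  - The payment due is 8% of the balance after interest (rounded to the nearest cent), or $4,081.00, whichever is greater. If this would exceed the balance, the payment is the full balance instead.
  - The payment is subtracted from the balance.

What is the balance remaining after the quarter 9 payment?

$1,774.43

Quarter 1: $38,503.43 − $4,081.00 → $34,422.43
Quarter 2: $34,422.43 − $4,081.00 → $30,341.43
Quarter 3: $30,341.43 − $4,081.00 → $26,260.43
Quarter 4: $26,260.43 − $4,081.00 → $22,179.43
Quarter 5: $22,179.43 − $4,081.00 → $18,098.43
Quarter 6: $18,098.43 − $4,081.00 → $14,017.43
Quarter 7: $14,017.43 − $4,081.00 → $9,936.43
Quarter 8: $9,936.43 − $4,081.00 → $5,855.43
Quarter 9: $5,855.43 − $4,081.00 → $1,774.43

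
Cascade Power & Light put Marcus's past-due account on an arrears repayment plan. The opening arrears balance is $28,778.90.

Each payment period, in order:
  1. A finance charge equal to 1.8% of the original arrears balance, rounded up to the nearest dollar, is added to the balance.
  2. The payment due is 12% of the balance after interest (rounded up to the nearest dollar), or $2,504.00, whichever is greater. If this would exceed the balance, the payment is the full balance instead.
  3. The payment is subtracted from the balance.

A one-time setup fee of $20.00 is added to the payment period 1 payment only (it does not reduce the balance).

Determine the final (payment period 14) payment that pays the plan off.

Payment period 1: $28,778.90 +$519.00 interest = $29,297.90; pay $3,516.00 (+ $20.00 fee) → $25,781.90
Payment period 2: $25,781.90 +$519.00 interest = $26,300.90; pay $3,157.00 → $23,143.90
Payment period 3: $23,143.90 +$519.00 interest = $23,662.90; pay $2,840.00 → $20,822.90
Payment period 4: $20,822.90 +$519.00 interest = $21,341.90; pay $2,562.00 → $18,779.90
Payment period 5: $18,779.90 +$519.00 interest = $19,298.90; pay $2,504.00 → $16,794.90
Payment period 6: $16,794.90 +$519.00 interest = $17,313.90; pay $2,504.00 → $14,809.90
Payment period 7: $14,809.90 +$519.00 interest = $15,328.90; pay $2,504.00 → $12,824.90
Payment period 8: $12,824.90 +$519.00 interest = $13,343.90; pay $2,504.00 → $10,839.90
Payment period 9: $10,839.90 +$519.00 interest = $11,358.90; pay $2,504.00 → $8,854.90
Payment period 10: $8,854.90 +$519.00 interest = $9,373.90; pay $2,504.00 → $6,869.90
Payment period 11: $6,869.90 +$519.00 interest = $7,388.90; pay $2,504.00 → $4,884.90
Payment period 12: $4,884.90 +$519.00 interest = $5,403.90; pay $2,504.00 → $2,899.90
Payment period 13: $2,899.90 +$519.00 interest = $3,418.90; pay $2,504.00 → $914.90
Payment period 14: $914.90 +$519.00 interest = $1,433.90; pay $1,433.90 → $0.00

$1,433.90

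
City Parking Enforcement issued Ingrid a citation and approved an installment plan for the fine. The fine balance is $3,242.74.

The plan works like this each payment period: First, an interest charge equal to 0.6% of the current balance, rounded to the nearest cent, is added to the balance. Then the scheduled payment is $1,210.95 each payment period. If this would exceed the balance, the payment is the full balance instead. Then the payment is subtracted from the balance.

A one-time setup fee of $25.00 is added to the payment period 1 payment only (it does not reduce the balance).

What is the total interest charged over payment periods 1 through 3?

$36.89

Payment period 1: opening $3,242.74; interest $19.46 → $3,262.20; payment $1,210.95 (+ $25.00 fee); balance $2,051.25
Payment period 2: opening $2,051.25; interest $12.31 → $2,063.56; payment $1,210.95; balance $852.61
Payment period 3: opening $852.61; interest $5.12 → $857.73; payment $857.73; balance $0.00
Total interest: $19.46 + $12.31 + $5.12 = $36.89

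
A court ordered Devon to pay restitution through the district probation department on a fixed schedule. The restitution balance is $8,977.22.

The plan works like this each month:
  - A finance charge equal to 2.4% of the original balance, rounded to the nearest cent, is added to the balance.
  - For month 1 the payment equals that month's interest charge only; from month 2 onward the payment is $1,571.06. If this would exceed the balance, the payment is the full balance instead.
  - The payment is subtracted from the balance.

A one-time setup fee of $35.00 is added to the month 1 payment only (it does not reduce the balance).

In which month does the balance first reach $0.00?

8

# | Opening | Interest | Payment | Fee | End bal
1 | $8,977.22 | $215.45 | $215.45 | $35.00 | $8,977.22
2 | $8,977.22 | $215.45 | $1,571.06 | — | $7,621.61
3 | $7,621.61 | $215.45 | $1,571.06 | — | $6,266.00
4 | $6,266.00 | $215.45 | $1,571.06 | — | $4,910.39
5 | $4,910.39 | $215.45 | $1,571.06 | — | $3,554.78
6 | $3,554.78 | $215.45 | $1,571.06 | — | $2,199.17
7 | $2,199.17 | $215.45 | $1,571.06 | — | $843.56
8 | $843.56 | $215.45 | $1,059.01 | — | $0.00
Balance reaches $0.00 in month 8.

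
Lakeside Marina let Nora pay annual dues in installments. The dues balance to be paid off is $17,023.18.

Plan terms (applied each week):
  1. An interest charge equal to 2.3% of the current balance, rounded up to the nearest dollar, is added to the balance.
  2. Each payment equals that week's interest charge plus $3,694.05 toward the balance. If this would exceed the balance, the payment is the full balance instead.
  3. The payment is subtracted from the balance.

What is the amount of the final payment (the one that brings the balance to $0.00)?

Week 1: opening $17,023.18; interest $392.00 → $17,415.18; payment $4,086.05; balance $13,329.13
Week 2: opening $13,329.13; interest $307.00 → $13,636.13; payment $4,001.05; balance $9,635.08
Week 3: opening $9,635.08; interest $222.00 → $9,857.08; payment $3,916.05; balance $5,941.03
Week 4: opening $5,941.03; interest $137.00 → $6,078.03; payment $3,831.05; balance $2,246.98
Week 5: opening $2,246.98; interest $52.00 → $2,298.98; payment $2,298.98; balance $0.00

$2,298.98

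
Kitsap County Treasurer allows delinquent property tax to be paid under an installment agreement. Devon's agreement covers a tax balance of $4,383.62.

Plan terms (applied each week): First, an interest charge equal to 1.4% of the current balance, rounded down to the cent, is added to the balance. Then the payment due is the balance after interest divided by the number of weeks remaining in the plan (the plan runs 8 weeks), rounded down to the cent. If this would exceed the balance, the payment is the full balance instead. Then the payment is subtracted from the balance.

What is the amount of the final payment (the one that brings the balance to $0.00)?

$612.41

Week 1: $4,383.62 +$61.37 interest = $4,444.99; pay $555.62 → $3,889.37
Week 2: $3,889.37 +$54.45 interest = $3,943.82; pay $563.40 → $3,380.42
Week 3: $3,380.42 +$47.32 interest = $3,427.74; pay $571.29 → $2,856.45
Week 4: $2,856.45 +$39.99 interest = $2,896.44; pay $579.28 → $2,317.16
Week 5: $2,317.16 +$32.44 interest = $2,349.60; pay $587.40 → $1,762.20
Week 6: $1,762.20 +$24.67 interest = $1,786.87; pay $595.62 → $1,191.25
Week 7: $1,191.25 +$16.67 interest = $1,207.92; pay $603.96 → $603.96
Week 8: $603.96 +$8.45 interest = $612.41; pay $612.41 → $0.00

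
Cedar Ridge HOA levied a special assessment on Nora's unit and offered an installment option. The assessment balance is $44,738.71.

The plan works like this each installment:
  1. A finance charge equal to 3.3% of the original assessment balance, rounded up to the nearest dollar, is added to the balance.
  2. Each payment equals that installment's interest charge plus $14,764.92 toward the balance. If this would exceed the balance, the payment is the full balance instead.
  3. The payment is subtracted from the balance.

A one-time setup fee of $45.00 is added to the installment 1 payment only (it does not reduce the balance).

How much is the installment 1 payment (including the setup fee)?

$16,286.92

Installment 1: opening $44,738.71; interest $1,477.00 → $46,215.71; payment $16,241.92 (+ $45.00 fee); balance $29,973.79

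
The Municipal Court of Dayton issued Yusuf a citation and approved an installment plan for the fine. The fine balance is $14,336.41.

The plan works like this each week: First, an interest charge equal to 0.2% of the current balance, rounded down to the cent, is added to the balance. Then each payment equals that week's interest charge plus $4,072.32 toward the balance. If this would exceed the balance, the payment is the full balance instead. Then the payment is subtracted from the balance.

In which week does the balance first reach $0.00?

Week 1: opening $14,336.41; interest $28.67 → $14,365.08; payment $4,100.99; balance $10,264.09
Week 2: opening $10,264.09; interest $20.52 → $10,284.61; payment $4,092.84; balance $6,191.77
Week 3: opening $6,191.77; interest $12.38 → $6,204.15; payment $4,084.70; balance $2,119.45
Week 4: opening $2,119.45; interest $4.23 → $2,123.68; payment $2,123.68; balance $0.00
Balance reaches $0.00 in week 4.

4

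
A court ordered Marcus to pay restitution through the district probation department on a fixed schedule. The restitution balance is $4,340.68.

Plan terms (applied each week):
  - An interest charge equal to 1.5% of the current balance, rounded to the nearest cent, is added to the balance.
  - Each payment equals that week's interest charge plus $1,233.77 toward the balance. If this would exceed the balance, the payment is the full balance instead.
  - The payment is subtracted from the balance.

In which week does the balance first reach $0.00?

Week 1: opening $4,340.68; interest $65.11 → $4,405.79; payment $1,298.88; balance $3,106.91
Week 2: opening $3,106.91; interest $46.60 → $3,153.51; payment $1,280.37; balance $1,873.14
Week 3: opening $1,873.14; interest $28.10 → $1,901.24; payment $1,261.87; balance $639.37
Week 4: opening $639.37; interest $9.59 → $648.96; payment $648.96; balance $0.00
Balance reaches $0.00 in week 4.

4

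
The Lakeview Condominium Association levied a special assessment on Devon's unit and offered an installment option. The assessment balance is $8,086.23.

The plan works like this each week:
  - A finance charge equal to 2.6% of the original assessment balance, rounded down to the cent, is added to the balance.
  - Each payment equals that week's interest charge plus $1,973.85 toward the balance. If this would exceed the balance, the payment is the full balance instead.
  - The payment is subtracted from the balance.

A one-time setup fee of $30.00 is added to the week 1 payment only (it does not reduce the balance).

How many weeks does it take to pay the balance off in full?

Week 1: $8,086.23 +$210.24 interest = $8,296.47; pay $2,184.09 (+ $30.00 fee) → $6,112.38
Week 2: $6,112.38 +$210.24 interest = $6,322.62; pay $2,184.09 → $4,138.53
Week 3: $4,138.53 +$210.24 interest = $4,348.77; pay $2,184.09 → $2,164.68
Week 4: $2,164.68 +$210.24 interest = $2,374.92; pay $2,184.09 → $190.83
Week 5: $190.83 +$210.24 interest = $401.07; pay $401.07 → $0.00
Balance reaches $0.00 in week 5.

5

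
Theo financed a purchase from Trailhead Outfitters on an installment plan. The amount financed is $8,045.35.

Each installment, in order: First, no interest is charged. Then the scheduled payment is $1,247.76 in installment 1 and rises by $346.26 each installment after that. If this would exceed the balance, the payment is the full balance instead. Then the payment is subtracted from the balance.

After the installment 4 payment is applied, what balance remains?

$976.75

# | Opening | Payment | End bal
1 | $8,045.35 | $1,247.76 | $6,797.59
2 | $6,797.59 | $1,594.02 | $5,203.57
3 | $5,203.57 | $1,940.28 | $3,263.29
4 | $3,263.29 | $2,286.54 | $976.75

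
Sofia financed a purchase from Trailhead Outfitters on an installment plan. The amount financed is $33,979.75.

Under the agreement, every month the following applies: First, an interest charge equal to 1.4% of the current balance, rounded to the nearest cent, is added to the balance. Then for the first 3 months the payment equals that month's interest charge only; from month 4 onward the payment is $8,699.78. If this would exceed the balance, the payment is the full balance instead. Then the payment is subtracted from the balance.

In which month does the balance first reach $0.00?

8

Month 1: $33,979.75 +$475.72 interest = $34,455.47; pay $475.72 → $33,979.75
Month 2: $33,979.75 +$475.72 interest = $34,455.47; pay $475.72 → $33,979.75
Month 3: $33,979.75 +$475.72 interest = $34,455.47; pay $475.72 → $33,979.75
Month 4: $33,979.75 +$475.72 interest = $34,455.47; pay $8,699.78 → $25,755.69
Month 5: $25,755.69 +$360.58 interest = $26,116.27; pay $8,699.78 → $17,416.49
Month 6: $17,416.49 +$243.83 interest = $17,660.32; pay $8,699.78 → $8,960.54
Month 7: $8,960.54 +$125.45 interest = $9,085.99; pay $8,699.78 → $386.21
Month 8: $386.21 +$5.41 interest = $391.62; pay $391.62 → $0.00
Balance reaches $0.00 in month 8.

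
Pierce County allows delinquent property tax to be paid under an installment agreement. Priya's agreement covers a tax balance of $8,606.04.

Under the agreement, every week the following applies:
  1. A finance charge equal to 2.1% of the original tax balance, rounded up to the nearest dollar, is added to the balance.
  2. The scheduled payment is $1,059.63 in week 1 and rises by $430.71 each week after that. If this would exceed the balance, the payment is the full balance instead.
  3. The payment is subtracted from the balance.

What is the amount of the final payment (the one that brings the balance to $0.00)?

$2,688.26

# | Opening | Interest | Payment | End bal
1 | $8,606.04 | $181.00 | $1,059.63 | $7,727.41
2 | $7,727.41 | $181.00 | $1,490.34 | $6,418.07
3 | $6,418.07 | $181.00 | $1,921.05 | $4,678.02
4 | $4,678.02 | $181.00 | $2,351.76 | $2,507.26
5 | $2,507.26 | $181.00 | $2,688.26 | $0.00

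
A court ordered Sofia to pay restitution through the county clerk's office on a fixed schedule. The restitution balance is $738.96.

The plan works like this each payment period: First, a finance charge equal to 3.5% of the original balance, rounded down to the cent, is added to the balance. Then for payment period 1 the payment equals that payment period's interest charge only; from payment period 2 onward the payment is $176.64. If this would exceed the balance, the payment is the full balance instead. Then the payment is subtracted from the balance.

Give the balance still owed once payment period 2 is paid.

$588.18

Payment period 1: $738.96 +$25.86 interest = $764.82; pay $25.86 → $738.96
Payment period 2: $738.96 +$25.86 interest = $764.82; pay $176.64 → $588.18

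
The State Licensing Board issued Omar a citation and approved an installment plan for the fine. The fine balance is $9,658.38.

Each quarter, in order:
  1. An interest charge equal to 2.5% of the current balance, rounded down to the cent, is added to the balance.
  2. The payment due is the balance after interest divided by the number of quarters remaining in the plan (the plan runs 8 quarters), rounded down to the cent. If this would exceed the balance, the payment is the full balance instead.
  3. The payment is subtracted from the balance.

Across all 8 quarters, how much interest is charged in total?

Quarter 1: opening $9,658.38; interest $241.45 → $9,899.83; payment $1,237.47; balance $8,662.36
Quarter 2: opening $8,662.36; interest $216.55 → $8,878.91; payment $1,268.41; balance $7,610.50
Quarter 3: opening $7,610.50; interest $190.26 → $7,800.76; payment $1,300.12; balance $6,500.64
Quarter 4: opening $6,500.64; interest $162.51 → $6,663.15; payment $1,332.63; balance $5,330.52
Quarter 5: opening $5,330.52; interest $133.26 → $5,463.78; payment $1,365.94; balance $4,097.84
Quarter 6: opening $4,097.84; interest $102.44 → $4,200.28; payment $1,400.09; balance $2,800.19
Quarter 7: opening $2,800.19; interest $70.00 → $2,870.19; payment $1,435.09; balance $1,435.10
Quarter 8: opening $1,435.10; interest $35.87 → $1,470.97; payment $1,470.97; balance $0.00
Total interest: $241.45 + $216.55 + $190.26 + $162.51 + $133.26 + $102.44 + $70.00 + $35.87 = $1,152.34

$1,152.34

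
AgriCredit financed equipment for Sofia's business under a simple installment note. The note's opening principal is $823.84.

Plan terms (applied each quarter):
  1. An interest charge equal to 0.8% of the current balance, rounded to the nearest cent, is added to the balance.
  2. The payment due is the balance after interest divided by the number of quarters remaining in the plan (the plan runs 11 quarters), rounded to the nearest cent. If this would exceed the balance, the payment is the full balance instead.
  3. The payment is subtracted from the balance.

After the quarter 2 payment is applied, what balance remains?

$684.88

Quarter 1: opening $823.84; interest $6.59 → $830.43; payment $75.49; balance $754.94
Quarter 2: opening $754.94; interest $6.04 → $760.98; payment $76.10; balance $684.88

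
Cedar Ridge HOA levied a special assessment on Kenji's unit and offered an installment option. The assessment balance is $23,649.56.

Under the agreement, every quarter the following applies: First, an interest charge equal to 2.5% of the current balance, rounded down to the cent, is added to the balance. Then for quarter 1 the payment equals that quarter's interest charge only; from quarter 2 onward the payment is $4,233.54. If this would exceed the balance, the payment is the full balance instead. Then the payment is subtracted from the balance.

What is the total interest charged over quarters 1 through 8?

$2,735.96

# | Opening | Interest | Payment | End bal
1 | $23,649.56 | $591.23 | $591.23 | $23,649.56
2 | $23,649.56 | $591.23 | $4,233.54 | $20,007.25
3 | $20,007.25 | $500.18 | $4,233.54 | $16,273.89
4 | $16,273.89 | $406.84 | $4,233.54 | $12,447.19
5 | $12,447.19 | $311.17 | $4,233.54 | $8,524.82
6 | $8,524.82 | $213.12 | $4,233.54 | $4,504.40
7 | $4,504.40 | $112.61 | $4,233.54 | $383.47
8 | $383.47 | $9.58 | $393.05 | $0.00
Total interest: $591.23 + $591.23 + $500.18 + $406.84 + $311.17 + $213.12 + $112.61 + $9.58 = $2,735.96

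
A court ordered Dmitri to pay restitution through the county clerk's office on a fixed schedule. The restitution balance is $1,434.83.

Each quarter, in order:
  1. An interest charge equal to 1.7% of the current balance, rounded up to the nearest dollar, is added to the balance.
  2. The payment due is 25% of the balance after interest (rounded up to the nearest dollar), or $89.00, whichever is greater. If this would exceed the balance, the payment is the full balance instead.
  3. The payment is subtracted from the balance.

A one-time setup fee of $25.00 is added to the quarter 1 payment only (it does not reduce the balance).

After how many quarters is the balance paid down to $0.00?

10

# | Opening | Interest | Payment | Fee | End bal
1 | $1,434.83 | $25.00 | $365.00 | $25.00 | $1,094.83
2 | $1,094.83 | $19.00 | $279.00 | — | $834.83
3 | $834.83 | $15.00 | $213.00 | — | $636.83
4 | $636.83 | $11.00 | $162.00 | — | $485.83
5 | $485.83 | $9.00 | $124.00 | — | $370.83
6 | $370.83 | $7.00 | $95.00 | — | $282.83
7 | $282.83 | $5.00 | $89.00 | — | $198.83
8 | $198.83 | $4.00 | $89.00 | — | $113.83
9 | $113.83 | $2.00 | $89.00 | — | $26.83
10 | $26.83 | $1.00 | $27.83 | — | $0.00
Balance reaches $0.00 in quarter 10.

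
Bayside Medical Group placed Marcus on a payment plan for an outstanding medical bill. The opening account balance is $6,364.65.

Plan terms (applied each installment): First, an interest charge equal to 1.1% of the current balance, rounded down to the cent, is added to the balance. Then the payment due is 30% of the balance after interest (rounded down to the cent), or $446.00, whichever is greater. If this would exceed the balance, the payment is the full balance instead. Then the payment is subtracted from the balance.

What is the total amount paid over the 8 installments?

Installment 1: $6,364.65 +$70.01 interest = $6,434.66; pay $1,930.39 → $4,504.27
Installment 2: $4,504.27 +$49.54 interest = $4,553.81; pay $1,366.14 → $3,187.67
Installment 3: $3,187.67 +$35.06 interest = $3,222.73; pay $966.81 → $2,255.92
Installment 4: $2,255.92 +$24.81 interest = $2,280.73; pay $684.21 → $1,596.52
Installment 5: $1,596.52 +$17.56 interest = $1,614.08; pay $484.22 → $1,129.86
Installment 6: $1,129.86 +$12.42 interest = $1,142.28; pay $446.00 → $696.28
Installment 7: $696.28 +$7.65 interest = $703.93; pay $446.00 → $257.93
Installment 8: $257.93 +$2.83 interest = $260.76; pay $260.76 → $0.00
Total paid: $6,584.53

$6,584.53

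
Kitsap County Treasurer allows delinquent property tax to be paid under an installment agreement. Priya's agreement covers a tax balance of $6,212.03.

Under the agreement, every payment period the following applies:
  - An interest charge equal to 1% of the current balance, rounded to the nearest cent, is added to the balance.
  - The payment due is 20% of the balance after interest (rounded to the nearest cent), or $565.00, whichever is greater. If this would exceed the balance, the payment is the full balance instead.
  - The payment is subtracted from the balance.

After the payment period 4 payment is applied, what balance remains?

$2,647.77

Payment period 1: opening $6,212.03; interest $62.12 → $6,274.15; payment $1,254.83; balance $5,019.32
Payment period 2: opening $5,019.32; interest $50.19 → $5,069.51; payment $1,013.90; balance $4,055.61
Payment period 3: opening $4,055.61; interest $40.56 → $4,096.17; payment $819.23; balance $3,276.94
Payment period 4: opening $3,276.94; interest $32.77 → $3,309.71; payment $661.94; balance $2,647.77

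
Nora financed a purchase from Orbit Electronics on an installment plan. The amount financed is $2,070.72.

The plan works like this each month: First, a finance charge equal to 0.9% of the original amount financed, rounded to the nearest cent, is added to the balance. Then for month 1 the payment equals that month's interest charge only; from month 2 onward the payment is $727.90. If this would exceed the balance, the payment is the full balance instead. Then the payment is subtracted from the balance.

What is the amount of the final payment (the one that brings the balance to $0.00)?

$670.84

# | Opening | Interest | Payment | End bal
1 | $2,070.72 | $18.64 | $18.64 | $2,070.72
2 | $2,070.72 | $18.64 | $727.90 | $1,361.46
3 | $1,361.46 | $18.64 | $727.90 | $652.20
4 | $652.20 | $18.64 | $670.84 | $0.00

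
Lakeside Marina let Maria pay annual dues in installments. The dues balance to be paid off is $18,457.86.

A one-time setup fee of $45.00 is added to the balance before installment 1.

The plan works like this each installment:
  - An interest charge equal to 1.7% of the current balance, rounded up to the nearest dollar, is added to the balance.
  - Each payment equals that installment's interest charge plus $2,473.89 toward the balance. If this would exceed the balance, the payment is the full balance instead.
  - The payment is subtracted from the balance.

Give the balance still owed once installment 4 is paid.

Installment 1: $18,502.86 +$315.00 interest = $18,817.86; pay $2,788.89 → $16,028.97
Installment 2: $16,028.97 +$273.00 interest = $16,301.97; pay $2,746.89 → $13,555.08
Installment 3: $13,555.08 +$231.00 interest = $13,786.08; pay $2,704.89 → $11,081.19
Installment 4: $11,081.19 +$189.00 interest = $11,270.19; pay $2,662.89 → $8,607.30

$8,607.30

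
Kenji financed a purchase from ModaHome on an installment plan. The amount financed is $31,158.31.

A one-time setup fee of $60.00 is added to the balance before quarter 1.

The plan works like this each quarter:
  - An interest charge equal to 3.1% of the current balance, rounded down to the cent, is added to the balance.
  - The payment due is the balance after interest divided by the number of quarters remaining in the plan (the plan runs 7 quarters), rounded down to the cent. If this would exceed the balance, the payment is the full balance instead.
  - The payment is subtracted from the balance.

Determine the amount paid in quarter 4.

$5,039.01

Quarter 1: $31,218.31 +$967.76 interest = $32,186.07; pay $4,598.01 → $27,588.06
Quarter 2: $27,588.06 +$855.22 interest = $28,443.28; pay $4,740.54 → $23,702.74
Quarter 3: $23,702.74 +$734.78 interest = $24,437.52; pay $4,887.50 → $19,550.02
Quarter 4: $19,550.02 +$606.05 interest = $20,156.07; pay $5,039.01 → $15,117.06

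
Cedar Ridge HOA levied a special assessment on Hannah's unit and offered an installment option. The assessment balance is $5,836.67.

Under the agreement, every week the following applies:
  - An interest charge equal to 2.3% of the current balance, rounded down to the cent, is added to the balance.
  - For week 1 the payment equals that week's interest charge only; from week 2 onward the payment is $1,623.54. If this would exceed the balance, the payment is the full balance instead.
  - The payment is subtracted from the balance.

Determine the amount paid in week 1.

$134.24

Week 1: opening $5,836.67; interest $134.24 → $5,970.91; payment $134.24; balance $5,836.67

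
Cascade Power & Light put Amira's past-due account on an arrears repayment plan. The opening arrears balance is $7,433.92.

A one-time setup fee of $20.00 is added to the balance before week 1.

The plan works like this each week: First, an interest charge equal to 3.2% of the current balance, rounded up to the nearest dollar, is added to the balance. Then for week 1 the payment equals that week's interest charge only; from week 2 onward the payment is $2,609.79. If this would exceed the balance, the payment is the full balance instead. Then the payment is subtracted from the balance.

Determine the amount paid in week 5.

Week 1: opening $7,453.92; interest $239.00 → $7,692.92; payment $239.00; balance $7,453.92
Week 2: opening $7,453.92; interest $239.00 → $7,692.92; payment $2,609.79; balance $5,083.13
Week 3: opening $5,083.13; interest $163.00 → $5,246.13; payment $2,609.79; balance $2,636.34
Week 4: opening $2,636.34; interest $85.00 → $2,721.34; payment $2,609.79; balance $111.55
Week 5: opening $111.55; interest $4.00 → $115.55; payment $115.55; balance $0.00

$115.55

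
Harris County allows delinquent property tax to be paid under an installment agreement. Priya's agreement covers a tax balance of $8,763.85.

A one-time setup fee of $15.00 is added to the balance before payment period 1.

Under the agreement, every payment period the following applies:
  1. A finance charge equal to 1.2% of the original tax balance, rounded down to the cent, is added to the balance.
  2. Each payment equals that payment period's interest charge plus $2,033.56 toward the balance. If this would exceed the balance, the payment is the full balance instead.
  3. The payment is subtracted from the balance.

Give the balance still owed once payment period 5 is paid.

Payment period 1: opening $8,778.85; interest $105.16 → $8,884.01; payment $2,138.72; balance $6,745.29
Payment period 2: opening $6,745.29; interest $105.16 → $6,850.45; payment $2,138.72; balance $4,711.73
Payment period 3: opening $4,711.73; interest $105.16 → $4,816.89; payment $2,138.72; balance $2,678.17
Payment period 4: opening $2,678.17; interest $105.16 → $2,783.33; payment $2,138.72; balance $644.61
Payment period 5: opening $644.61; interest $105.16 → $749.77; payment $749.77; balance $0.00

$0.00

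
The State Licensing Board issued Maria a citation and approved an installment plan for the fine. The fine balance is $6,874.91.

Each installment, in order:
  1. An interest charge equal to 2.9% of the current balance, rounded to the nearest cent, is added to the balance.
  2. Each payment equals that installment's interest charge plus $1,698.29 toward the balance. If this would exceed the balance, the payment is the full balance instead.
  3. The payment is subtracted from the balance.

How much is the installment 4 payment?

Installment 1: $6,874.91 +$199.37 interest = $7,074.28; pay $1,897.66 → $5,176.62
Installment 2: $5,176.62 +$150.12 interest = $5,326.74; pay $1,848.41 → $3,478.33
Installment 3: $3,478.33 +$100.87 interest = $3,579.20; pay $1,799.16 → $1,780.04
Installment 4: $1,780.04 +$51.62 interest = $1,831.66; pay $1,749.91 → $81.75

$1,749.91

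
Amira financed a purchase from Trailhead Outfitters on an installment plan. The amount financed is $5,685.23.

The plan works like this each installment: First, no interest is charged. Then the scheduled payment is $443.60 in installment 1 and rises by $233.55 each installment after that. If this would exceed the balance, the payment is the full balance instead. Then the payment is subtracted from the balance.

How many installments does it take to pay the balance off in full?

6

Installment 1: opening $5,685.23; payment $443.60; balance $5,241.63
Installment 2: opening $5,241.63; payment $677.15; balance $4,564.48
Installment 3: opening $4,564.48; payment $910.70; balance $3,653.78
Installment 4: opening $3,653.78; payment $1,144.25; balance $2,509.53
Installment 5: opening $2,509.53; payment $1,377.80; balance $1,131.73
Installment 6: opening $1,131.73; payment $1,131.73; balance $0.00
Balance reaches $0.00 in installment 6.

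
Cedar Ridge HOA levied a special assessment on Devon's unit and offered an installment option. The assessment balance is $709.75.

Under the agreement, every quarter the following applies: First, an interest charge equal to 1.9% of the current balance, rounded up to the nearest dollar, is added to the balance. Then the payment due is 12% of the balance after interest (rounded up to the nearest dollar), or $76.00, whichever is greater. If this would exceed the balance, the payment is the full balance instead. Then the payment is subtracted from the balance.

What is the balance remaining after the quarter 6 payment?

Quarter 1: $709.75 +$14.00 interest = $723.75; pay $87.00 → $636.75
Quarter 2: $636.75 +$13.00 interest = $649.75; pay $78.00 → $571.75
Quarter 3: $571.75 +$11.00 interest = $582.75; pay $76.00 → $506.75
Quarter 4: $506.75 +$10.00 interest = $516.75; pay $76.00 → $440.75
Quarter 5: $440.75 +$9.00 interest = $449.75; pay $76.00 → $373.75
Quarter 6: $373.75 +$8.00 interest = $381.75; pay $76.00 → $305.75

$305.75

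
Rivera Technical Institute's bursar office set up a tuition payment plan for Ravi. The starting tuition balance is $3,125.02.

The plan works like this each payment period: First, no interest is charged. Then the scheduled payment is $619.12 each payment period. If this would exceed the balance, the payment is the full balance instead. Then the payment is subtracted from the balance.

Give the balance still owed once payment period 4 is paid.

$648.54

# | Opening | Payment | End bal
1 | $3,125.02 | $619.12 | $2,505.90
2 | $2,505.90 | $619.12 | $1,886.78
3 | $1,886.78 | $619.12 | $1,267.66
4 | $1,267.66 | $619.12 | $648.54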